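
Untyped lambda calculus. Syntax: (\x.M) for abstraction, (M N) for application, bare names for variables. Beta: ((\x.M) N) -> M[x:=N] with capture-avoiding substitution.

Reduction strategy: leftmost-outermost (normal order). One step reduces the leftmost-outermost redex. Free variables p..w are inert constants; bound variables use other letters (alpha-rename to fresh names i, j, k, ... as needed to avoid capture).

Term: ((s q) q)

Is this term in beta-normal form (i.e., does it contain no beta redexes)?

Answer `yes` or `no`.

Term: ((s q) q)
No beta redexes found.

Answer: yes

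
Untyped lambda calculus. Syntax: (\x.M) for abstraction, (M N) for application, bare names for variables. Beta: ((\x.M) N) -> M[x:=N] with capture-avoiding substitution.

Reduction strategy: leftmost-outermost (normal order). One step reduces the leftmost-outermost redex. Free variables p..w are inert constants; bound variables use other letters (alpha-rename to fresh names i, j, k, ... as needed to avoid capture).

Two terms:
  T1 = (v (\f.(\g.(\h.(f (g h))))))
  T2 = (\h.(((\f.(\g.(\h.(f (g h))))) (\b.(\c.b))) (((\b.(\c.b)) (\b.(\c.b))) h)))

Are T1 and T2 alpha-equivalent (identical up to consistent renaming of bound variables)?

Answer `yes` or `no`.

Term 1: (v (\f.(\g.(\h.(f (g h))))))
Term 2: (\h.(((\f.(\g.(\h.(f (g h))))) (\b.(\c.b))) (((\b.(\c.b)) (\b.(\c.b))) h)))
Alpha-equivalence: compare structure up to binder renaming.
Result: False

Answer: no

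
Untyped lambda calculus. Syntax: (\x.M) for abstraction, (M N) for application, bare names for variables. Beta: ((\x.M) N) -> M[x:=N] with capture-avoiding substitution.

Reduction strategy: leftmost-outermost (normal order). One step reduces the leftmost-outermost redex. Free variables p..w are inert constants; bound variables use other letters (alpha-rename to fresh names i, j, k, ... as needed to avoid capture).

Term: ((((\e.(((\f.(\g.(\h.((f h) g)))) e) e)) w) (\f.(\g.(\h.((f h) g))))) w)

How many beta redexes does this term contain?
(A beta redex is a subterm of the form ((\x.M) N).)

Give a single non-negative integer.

Term: ((((\e.(((\f.(\g.(\h.((f h) g)))) e) e)) w) (\f.(\g.(\h.((f h) g))))) w)
  Redex: ((\e.(((\f.(\g.(\h.((f h) g)))) e) e)) w)
  Redex: ((\f.(\g.(\h.((f h) g)))) e)
Total redexes: 2

Answer: 2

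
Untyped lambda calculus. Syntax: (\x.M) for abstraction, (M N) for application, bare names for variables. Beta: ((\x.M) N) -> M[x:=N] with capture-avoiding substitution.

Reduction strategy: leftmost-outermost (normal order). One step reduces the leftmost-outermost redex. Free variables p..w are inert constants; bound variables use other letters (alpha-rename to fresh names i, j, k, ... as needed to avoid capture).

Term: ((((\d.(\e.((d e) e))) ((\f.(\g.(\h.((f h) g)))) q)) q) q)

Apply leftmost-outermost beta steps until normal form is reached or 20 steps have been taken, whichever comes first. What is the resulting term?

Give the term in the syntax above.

Step 0: ((((\d.(\e.((d e) e))) ((\f.(\g.(\h.((f h) g)))) q)) q) q)
Step 1: (((\e.((((\f.(\g.(\h.((f h) g)))) q) e) e)) q) q)
Step 2: (((((\f.(\g.(\h.((f h) g)))) q) q) q) q)
Step 3: ((((\g.(\h.((q h) g))) q) q) q)
Step 4: (((\h.((q h) q)) q) q)
Step 5: (((q q) q) q)

Answer: (((q q) q) q)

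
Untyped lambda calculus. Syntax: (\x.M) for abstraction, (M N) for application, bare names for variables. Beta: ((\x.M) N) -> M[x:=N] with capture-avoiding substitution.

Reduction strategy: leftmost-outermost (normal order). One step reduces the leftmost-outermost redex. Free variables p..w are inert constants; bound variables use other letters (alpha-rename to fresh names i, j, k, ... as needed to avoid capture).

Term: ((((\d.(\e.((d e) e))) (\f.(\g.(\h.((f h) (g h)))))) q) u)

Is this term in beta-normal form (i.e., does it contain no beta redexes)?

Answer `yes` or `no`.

Answer: no

Derivation:
Term: ((((\d.(\e.((d e) e))) (\f.(\g.(\h.((f h) (g h)))))) q) u)
Found 1 beta redex(es).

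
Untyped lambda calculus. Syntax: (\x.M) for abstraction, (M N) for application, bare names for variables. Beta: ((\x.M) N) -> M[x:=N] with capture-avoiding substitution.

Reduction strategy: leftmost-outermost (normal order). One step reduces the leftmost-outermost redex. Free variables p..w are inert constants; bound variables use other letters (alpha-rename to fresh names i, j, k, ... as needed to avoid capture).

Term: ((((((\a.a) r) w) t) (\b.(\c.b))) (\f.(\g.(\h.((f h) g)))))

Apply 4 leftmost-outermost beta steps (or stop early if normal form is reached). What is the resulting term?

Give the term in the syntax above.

Step 0: ((((((\a.a) r) w) t) (\b.(\c.b))) (\f.(\g.(\h.((f h) g)))))
Step 1: ((((r w) t) (\b.(\c.b))) (\f.(\g.(\h.((f h) g)))))
Step 2: (normal form reached)

Answer: ((((r w) t) (\b.(\c.b))) (\f.(\g.(\h.((f h) g)))))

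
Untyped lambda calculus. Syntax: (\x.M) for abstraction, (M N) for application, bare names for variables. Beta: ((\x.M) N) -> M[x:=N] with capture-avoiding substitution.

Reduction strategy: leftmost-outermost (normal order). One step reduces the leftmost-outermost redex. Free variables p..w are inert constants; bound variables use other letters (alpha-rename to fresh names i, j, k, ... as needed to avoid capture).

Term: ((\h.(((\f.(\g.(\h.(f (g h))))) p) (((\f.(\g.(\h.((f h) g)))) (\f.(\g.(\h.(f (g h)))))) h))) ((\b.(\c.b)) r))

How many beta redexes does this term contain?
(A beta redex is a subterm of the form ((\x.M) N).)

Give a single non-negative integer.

Answer: 4

Derivation:
Term: ((\h.(((\f.(\g.(\h.(f (g h))))) p) (((\f.(\g.(\h.((f h) g)))) (\f.(\g.(\h.(f (g h)))))) h))) ((\b.(\c.b)) r))
  Redex: ((\h.(((\f.(\g.(\h.(f (g h))))) p) (((\f.(\g.(\h.((f h) g)))) (\f.(\g.(\h.(f (g h)))))) h))) ((\b.(\c.b)) r))
  Redex: ((\f.(\g.(\h.(f (g h))))) p)
  Redex: ((\f.(\g.(\h.((f h) g)))) (\f.(\g.(\h.(f (g h))))))
  Redex: ((\b.(\c.b)) r)
Total redexes: 4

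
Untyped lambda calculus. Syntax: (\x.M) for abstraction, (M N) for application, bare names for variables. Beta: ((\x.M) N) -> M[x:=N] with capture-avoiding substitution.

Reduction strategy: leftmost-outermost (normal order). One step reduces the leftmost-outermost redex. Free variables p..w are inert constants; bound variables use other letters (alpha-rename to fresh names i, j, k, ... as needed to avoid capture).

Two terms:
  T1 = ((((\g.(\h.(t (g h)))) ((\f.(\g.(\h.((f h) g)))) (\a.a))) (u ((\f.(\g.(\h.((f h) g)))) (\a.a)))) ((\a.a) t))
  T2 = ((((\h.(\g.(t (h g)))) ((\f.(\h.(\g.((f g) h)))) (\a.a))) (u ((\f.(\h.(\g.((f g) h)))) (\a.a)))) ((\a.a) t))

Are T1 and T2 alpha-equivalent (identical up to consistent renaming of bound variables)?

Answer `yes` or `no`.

Answer: yes

Derivation:
Term 1: ((((\g.(\h.(t (g h)))) ((\f.(\g.(\h.((f h) g)))) (\a.a))) (u ((\f.(\g.(\h.((f h) g)))) (\a.a)))) ((\a.a) t))
Term 2: ((((\h.(\g.(t (h g)))) ((\f.(\h.(\g.((f g) h)))) (\a.a))) (u ((\f.(\h.(\g.((f g) h)))) (\a.a)))) ((\a.a) t))
Alpha-equivalence: compare structure up to binder renaming.
Result: True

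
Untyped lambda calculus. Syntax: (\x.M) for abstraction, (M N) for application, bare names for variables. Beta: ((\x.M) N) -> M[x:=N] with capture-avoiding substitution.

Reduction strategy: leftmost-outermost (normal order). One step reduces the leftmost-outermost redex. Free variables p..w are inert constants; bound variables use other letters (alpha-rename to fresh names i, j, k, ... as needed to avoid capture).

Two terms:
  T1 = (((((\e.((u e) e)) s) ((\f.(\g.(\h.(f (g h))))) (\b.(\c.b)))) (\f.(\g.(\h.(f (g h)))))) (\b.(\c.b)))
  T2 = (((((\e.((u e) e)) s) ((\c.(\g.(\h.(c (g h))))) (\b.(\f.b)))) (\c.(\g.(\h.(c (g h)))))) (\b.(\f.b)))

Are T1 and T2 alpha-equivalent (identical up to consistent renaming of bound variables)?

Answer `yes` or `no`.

Answer: yes

Derivation:
Term 1: (((((\e.((u e) e)) s) ((\f.(\g.(\h.(f (g h))))) (\b.(\c.b)))) (\f.(\g.(\h.(f (g h)))))) (\b.(\c.b)))
Term 2: (((((\e.((u e) e)) s) ((\c.(\g.(\h.(c (g h))))) (\b.(\f.b)))) (\c.(\g.(\h.(c (g h)))))) (\b.(\f.b)))
Alpha-equivalence: compare structure up to binder renaming.
Result: True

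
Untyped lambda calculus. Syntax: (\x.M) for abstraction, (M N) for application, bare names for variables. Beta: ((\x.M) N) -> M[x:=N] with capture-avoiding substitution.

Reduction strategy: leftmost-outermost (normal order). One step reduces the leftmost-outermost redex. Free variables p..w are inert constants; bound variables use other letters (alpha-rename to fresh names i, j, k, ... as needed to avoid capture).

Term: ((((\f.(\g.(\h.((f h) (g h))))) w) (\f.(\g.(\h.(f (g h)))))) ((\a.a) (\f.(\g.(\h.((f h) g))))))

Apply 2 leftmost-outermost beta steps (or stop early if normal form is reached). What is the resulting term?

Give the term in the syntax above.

Step 0: ((((\f.(\g.(\h.((f h) (g h))))) w) (\f.(\g.(\h.(f (g h)))))) ((\a.a) (\f.(\g.(\h.((f h) g))))))
Step 1: (((\g.(\h.((w h) (g h)))) (\f.(\g.(\h.(f (g h)))))) ((\a.a) (\f.(\g.(\h.((f h) g))))))
Step 2: ((\h.((w h) ((\f.(\g.(\h.(f (g h))))) h))) ((\a.a) (\f.(\g.(\h.((f h) g))))))

Answer: ((\h.((w h) ((\f.(\g.(\h.(f (g h))))) h))) ((\a.a) (\f.(\g.(\h.((f h) g))))))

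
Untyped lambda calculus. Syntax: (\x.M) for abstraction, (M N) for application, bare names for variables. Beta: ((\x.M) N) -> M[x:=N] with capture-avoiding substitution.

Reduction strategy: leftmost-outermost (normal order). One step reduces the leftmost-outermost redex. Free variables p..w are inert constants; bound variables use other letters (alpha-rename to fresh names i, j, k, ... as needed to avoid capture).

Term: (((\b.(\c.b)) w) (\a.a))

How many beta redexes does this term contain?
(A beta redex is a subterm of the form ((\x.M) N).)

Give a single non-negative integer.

Answer: 1

Derivation:
Term: (((\b.(\c.b)) w) (\a.a))
  Redex: ((\b.(\c.b)) w)
Total redexes: 1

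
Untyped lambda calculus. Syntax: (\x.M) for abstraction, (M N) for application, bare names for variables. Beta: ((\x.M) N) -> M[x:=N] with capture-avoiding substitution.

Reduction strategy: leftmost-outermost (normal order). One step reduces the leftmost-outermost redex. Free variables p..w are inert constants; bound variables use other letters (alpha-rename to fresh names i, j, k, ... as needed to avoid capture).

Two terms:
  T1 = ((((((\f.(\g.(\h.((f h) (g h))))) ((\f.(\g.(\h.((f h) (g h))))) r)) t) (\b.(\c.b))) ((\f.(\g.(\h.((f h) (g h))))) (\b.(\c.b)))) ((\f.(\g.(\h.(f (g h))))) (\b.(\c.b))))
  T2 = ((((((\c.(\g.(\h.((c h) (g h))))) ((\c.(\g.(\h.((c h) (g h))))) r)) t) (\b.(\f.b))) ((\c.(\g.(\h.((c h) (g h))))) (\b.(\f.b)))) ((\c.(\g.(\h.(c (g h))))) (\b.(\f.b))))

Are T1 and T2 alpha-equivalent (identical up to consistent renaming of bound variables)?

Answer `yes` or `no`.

Answer: yes

Derivation:
Term 1: ((((((\f.(\g.(\h.((f h) (g h))))) ((\f.(\g.(\h.((f h) (g h))))) r)) t) (\b.(\c.b))) ((\f.(\g.(\h.((f h) (g h))))) (\b.(\c.b)))) ((\f.(\g.(\h.(f (g h))))) (\b.(\c.b))))
Term 2: ((((((\c.(\g.(\h.((c h) (g h))))) ((\c.(\g.(\h.((c h) (g h))))) r)) t) (\b.(\f.b))) ((\c.(\g.(\h.((c h) (g h))))) (\b.(\f.b)))) ((\c.(\g.(\h.(c (g h))))) (\b.(\f.b))))
Alpha-equivalence: compare structure up to binder renaming.
Result: True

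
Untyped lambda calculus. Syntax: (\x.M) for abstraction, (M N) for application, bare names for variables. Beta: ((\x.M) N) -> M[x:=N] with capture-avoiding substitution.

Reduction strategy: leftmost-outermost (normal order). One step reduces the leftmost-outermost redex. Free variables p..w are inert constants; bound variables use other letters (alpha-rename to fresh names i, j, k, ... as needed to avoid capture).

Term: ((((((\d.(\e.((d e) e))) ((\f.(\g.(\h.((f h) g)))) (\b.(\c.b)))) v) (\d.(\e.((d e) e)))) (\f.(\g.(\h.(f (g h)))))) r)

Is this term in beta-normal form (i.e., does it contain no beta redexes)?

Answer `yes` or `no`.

Answer: no

Derivation:
Term: ((((((\d.(\e.((d e) e))) ((\f.(\g.(\h.((f h) g)))) (\b.(\c.b)))) v) (\d.(\e.((d e) e)))) (\f.(\g.(\h.(f (g h)))))) r)
Found 2 beta redex(es).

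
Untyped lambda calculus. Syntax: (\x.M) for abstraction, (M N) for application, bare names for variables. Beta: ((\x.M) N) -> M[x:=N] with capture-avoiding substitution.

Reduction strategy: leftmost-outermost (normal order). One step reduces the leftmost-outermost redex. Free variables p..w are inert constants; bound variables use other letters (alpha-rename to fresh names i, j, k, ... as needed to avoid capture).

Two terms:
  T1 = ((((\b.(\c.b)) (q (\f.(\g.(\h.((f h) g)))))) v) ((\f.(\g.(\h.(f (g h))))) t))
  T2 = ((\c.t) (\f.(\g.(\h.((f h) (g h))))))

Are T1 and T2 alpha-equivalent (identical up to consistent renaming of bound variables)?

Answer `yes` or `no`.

Term 1: ((((\b.(\c.b)) (q (\f.(\g.(\h.((f h) g)))))) v) ((\f.(\g.(\h.(f (g h))))) t))
Term 2: ((\c.t) (\f.(\g.(\h.((f h) (g h))))))
Alpha-equivalence: compare structure up to binder renaming.
Result: False

Answer: no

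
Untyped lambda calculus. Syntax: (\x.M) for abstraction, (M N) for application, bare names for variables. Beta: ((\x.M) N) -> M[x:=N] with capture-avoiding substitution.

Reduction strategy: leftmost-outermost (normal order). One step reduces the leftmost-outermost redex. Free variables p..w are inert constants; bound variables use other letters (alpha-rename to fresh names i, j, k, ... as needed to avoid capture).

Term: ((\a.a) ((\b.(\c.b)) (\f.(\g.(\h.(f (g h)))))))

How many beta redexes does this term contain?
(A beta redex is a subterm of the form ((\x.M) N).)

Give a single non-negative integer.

Answer: 2

Derivation:
Term: ((\a.a) ((\b.(\c.b)) (\f.(\g.(\h.(f (g h)))))))
  Redex: ((\a.a) ((\b.(\c.b)) (\f.(\g.(\h.(f (g h)))))))
  Redex: ((\b.(\c.b)) (\f.(\g.(\h.(f (g h))))))
Total redexes: 2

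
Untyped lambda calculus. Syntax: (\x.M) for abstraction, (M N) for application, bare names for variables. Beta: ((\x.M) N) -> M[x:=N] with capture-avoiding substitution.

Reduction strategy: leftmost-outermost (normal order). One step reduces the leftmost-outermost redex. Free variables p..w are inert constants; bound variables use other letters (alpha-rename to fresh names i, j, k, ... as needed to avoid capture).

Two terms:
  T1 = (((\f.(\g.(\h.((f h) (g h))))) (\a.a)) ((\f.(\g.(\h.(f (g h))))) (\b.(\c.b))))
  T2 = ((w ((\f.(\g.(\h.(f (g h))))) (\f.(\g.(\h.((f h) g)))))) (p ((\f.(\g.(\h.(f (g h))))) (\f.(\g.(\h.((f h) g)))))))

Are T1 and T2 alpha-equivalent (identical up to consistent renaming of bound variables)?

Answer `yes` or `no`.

Term 1: (((\f.(\g.(\h.((f h) (g h))))) (\a.a)) ((\f.(\g.(\h.(f (g h))))) (\b.(\c.b))))
Term 2: ((w ((\f.(\g.(\h.(f (g h))))) (\f.(\g.(\h.((f h) g)))))) (p ((\f.(\g.(\h.(f (g h))))) (\f.(\g.(\h.((f h) g)))))))
Alpha-equivalence: compare structure up to binder renaming.
Result: False

Answer: no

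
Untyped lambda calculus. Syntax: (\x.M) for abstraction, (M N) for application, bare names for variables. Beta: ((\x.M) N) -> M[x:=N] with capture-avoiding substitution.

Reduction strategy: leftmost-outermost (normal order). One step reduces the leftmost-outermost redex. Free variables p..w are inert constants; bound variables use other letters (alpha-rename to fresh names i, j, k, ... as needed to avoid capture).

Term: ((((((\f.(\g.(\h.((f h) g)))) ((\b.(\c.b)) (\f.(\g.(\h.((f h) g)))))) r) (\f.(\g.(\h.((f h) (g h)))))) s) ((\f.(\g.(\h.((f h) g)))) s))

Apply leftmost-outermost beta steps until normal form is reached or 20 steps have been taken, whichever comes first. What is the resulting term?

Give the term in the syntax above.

Step 0: ((((((\f.(\g.(\h.((f h) g)))) ((\b.(\c.b)) (\f.(\g.(\h.((f h) g)))))) r) (\f.(\g.(\h.((f h) (g h)))))) s) ((\f.(\g.(\h.((f h) g)))) s))
Step 1: (((((\g.(\h.((((\b.(\c.b)) (\f.(\g.(\h.((f h) g))))) h) g))) r) (\f.(\g.(\h.((f h) (g h)))))) s) ((\f.(\g.(\h.((f h) g)))) s))
Step 2: ((((\h.((((\b.(\c.b)) (\f.(\g.(\h.((f h) g))))) h) r)) (\f.(\g.(\h.((f h) (g h)))))) s) ((\f.(\g.(\h.((f h) g)))) s))
Step 3: ((((((\b.(\c.b)) (\f.(\g.(\h.((f h) g))))) (\f.(\g.(\h.((f h) (g h)))))) r) s) ((\f.(\g.(\h.((f h) g)))) s))
Step 4: (((((\c.(\f.(\g.(\h.((f h) g))))) (\f.(\g.(\h.((f h) (g h)))))) r) s) ((\f.(\g.(\h.((f h) g)))) s))
Step 5: ((((\f.(\g.(\h.((f h) g)))) r) s) ((\f.(\g.(\h.((f h) g)))) s))
Step 6: (((\g.(\h.((r h) g))) s) ((\f.(\g.(\h.((f h) g)))) s))
Step 7: ((\h.((r h) s)) ((\f.(\g.(\h.((f h) g)))) s))
Step 8: ((r ((\f.(\g.(\h.((f h) g)))) s)) s)
Step 9: ((r (\g.(\h.((s h) g)))) s)

Answer: ((r (\g.(\h.((s h) g)))) s)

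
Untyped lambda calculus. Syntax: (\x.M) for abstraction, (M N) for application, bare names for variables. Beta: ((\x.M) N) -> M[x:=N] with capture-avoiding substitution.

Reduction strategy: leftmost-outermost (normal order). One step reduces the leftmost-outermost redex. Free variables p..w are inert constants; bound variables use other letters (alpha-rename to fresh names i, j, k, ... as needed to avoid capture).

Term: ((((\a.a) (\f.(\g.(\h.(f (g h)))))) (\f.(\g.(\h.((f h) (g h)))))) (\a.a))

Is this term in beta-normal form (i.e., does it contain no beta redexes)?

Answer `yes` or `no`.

Term: ((((\a.a) (\f.(\g.(\h.(f (g h)))))) (\f.(\g.(\h.((f h) (g h)))))) (\a.a))
Found 1 beta redex(es).

Answer: no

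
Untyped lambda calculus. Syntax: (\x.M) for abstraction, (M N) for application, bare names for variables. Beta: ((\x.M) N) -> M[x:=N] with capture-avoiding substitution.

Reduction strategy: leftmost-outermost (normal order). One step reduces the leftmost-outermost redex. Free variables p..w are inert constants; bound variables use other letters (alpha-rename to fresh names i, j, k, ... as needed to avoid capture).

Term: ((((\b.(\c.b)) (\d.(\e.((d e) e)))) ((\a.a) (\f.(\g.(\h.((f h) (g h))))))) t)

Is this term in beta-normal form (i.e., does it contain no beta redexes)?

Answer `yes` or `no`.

Answer: no

Derivation:
Term: ((((\b.(\c.b)) (\d.(\e.((d e) e)))) ((\a.a) (\f.(\g.(\h.((f h) (g h))))))) t)
Found 2 beta redex(es).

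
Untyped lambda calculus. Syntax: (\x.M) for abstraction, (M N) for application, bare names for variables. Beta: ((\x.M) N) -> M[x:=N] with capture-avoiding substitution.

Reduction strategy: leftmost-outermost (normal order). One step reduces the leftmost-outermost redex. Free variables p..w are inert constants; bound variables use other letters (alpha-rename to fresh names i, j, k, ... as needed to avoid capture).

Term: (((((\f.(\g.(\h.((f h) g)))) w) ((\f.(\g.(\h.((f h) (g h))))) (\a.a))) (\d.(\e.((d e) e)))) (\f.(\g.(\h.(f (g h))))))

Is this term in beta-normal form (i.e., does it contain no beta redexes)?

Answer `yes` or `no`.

Answer: no

Derivation:
Term: (((((\f.(\g.(\h.((f h) g)))) w) ((\f.(\g.(\h.((f h) (g h))))) (\a.a))) (\d.(\e.((d e) e)))) (\f.(\g.(\h.(f (g h))))))
Found 2 beta redex(es).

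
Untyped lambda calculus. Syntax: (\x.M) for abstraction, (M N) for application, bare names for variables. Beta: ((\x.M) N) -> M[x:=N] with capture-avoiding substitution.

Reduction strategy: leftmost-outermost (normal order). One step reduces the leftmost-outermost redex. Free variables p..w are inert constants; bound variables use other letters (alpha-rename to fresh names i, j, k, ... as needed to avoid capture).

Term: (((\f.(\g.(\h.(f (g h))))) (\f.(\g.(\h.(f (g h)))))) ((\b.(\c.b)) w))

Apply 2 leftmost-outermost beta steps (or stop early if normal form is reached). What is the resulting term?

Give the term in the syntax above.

Answer: (\h.((\f.(\g.(\h.(f (g h))))) (((\b.(\c.b)) w) h)))

Derivation:
Step 0: (((\f.(\g.(\h.(f (g h))))) (\f.(\g.(\h.(f (g h)))))) ((\b.(\c.b)) w))
Step 1: ((\g.(\h.((\f.(\g.(\h.(f (g h))))) (g h)))) ((\b.(\c.b)) w))
Step 2: (\h.((\f.(\g.(\h.(f (g h))))) (((\b.(\c.b)) w) h)))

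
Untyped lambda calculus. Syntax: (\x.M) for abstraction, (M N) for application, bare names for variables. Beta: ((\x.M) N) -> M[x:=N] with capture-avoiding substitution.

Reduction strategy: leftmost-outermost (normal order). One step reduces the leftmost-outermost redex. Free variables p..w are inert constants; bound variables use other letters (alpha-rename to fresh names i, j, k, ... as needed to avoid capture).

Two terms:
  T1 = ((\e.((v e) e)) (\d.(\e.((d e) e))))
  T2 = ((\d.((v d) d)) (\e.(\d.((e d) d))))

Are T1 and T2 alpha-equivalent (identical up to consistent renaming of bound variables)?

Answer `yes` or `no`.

Term 1: ((\e.((v e) e)) (\d.(\e.((d e) e))))
Term 2: ((\d.((v d) d)) (\e.(\d.((e d) d))))
Alpha-equivalence: compare structure up to binder renaming.
Result: True

Answer: yes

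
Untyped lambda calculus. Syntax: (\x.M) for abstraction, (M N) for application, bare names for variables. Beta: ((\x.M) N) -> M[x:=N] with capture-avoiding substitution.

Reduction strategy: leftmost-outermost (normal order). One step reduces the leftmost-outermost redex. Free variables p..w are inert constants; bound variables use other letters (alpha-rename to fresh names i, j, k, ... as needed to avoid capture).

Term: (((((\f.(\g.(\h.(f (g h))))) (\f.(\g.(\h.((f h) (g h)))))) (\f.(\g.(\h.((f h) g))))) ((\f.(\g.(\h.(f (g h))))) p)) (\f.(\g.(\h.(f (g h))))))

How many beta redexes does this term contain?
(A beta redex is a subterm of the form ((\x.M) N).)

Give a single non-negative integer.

Answer: 2

Derivation:
Term: (((((\f.(\g.(\h.(f (g h))))) (\f.(\g.(\h.((f h) (g h)))))) (\f.(\g.(\h.((f h) g))))) ((\f.(\g.(\h.(f (g h))))) p)) (\f.(\g.(\h.(f (g h))))))
  Redex: ((\f.(\g.(\h.(f (g h))))) (\f.(\g.(\h.((f h) (g h))))))
  Redex: ((\f.(\g.(\h.(f (g h))))) p)
Total redexes: 2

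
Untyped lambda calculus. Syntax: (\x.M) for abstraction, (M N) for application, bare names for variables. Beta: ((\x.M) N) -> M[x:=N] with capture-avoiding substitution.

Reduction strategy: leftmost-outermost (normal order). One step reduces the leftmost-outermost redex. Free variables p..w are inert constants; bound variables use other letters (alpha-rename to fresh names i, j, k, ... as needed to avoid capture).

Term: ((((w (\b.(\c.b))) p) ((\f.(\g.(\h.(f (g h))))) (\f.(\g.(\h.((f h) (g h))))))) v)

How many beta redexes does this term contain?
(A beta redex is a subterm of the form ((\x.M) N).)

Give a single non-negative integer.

Term: ((((w (\b.(\c.b))) p) ((\f.(\g.(\h.(f (g h))))) (\f.(\g.(\h.((f h) (g h))))))) v)
  Redex: ((\f.(\g.(\h.(f (g h))))) (\f.(\g.(\h.((f h) (g h))))))
Total redexes: 1

Answer: 1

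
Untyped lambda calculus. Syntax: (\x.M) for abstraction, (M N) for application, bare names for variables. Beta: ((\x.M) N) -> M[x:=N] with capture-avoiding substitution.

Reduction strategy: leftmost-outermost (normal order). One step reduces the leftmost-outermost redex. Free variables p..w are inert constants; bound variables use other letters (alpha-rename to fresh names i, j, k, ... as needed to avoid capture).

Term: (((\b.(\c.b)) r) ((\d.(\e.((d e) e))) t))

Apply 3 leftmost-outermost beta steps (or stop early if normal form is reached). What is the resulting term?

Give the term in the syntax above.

Answer: r

Derivation:
Step 0: (((\b.(\c.b)) r) ((\d.(\e.((d e) e))) t))
Step 1: ((\c.r) ((\d.(\e.((d e) e))) t))
Step 2: r
Step 3: (normal form reached)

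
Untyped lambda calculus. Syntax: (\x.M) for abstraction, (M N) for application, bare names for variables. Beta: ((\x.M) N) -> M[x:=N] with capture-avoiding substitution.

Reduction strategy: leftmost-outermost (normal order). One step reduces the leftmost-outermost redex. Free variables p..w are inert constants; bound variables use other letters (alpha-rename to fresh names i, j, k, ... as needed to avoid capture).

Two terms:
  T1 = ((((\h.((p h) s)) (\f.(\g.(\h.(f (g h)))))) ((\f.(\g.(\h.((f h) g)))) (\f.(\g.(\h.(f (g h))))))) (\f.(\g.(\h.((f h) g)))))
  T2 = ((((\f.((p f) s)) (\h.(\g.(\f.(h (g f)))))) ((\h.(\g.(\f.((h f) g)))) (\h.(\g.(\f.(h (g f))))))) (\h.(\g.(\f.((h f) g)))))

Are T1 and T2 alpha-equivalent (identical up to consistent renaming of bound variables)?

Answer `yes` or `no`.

Answer: yes

Derivation:
Term 1: ((((\h.((p h) s)) (\f.(\g.(\h.(f (g h)))))) ((\f.(\g.(\h.((f h) g)))) (\f.(\g.(\h.(f (g h))))))) (\f.(\g.(\h.((f h) g)))))
Term 2: ((((\f.((p f) s)) (\h.(\g.(\f.(h (g f)))))) ((\h.(\g.(\f.((h f) g)))) (\h.(\g.(\f.(h (g f))))))) (\h.(\g.(\f.((h f) g)))))
Alpha-equivalence: compare structure up to binder renaming.
Result: True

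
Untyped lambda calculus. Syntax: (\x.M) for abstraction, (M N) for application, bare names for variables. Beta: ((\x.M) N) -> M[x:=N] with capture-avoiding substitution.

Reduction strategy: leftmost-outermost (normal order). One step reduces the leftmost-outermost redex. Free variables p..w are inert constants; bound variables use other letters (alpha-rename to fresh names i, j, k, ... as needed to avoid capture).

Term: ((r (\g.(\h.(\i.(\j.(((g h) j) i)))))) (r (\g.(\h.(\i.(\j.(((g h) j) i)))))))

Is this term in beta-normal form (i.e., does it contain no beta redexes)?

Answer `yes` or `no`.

Answer: yes

Derivation:
Term: ((r (\g.(\h.(\i.(\j.(((g h) j) i)))))) (r (\g.(\h.(\i.(\j.(((g h) j) i)))))))
No beta redexes found.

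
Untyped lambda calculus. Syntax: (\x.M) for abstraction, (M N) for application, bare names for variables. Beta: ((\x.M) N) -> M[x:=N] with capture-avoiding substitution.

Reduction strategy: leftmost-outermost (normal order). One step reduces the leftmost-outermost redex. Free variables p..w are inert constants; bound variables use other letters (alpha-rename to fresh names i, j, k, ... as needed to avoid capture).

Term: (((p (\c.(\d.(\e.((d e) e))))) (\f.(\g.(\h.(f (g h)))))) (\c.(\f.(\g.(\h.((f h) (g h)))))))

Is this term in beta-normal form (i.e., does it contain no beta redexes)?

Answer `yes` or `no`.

Term: (((p (\c.(\d.(\e.((d e) e))))) (\f.(\g.(\h.(f (g h)))))) (\c.(\f.(\g.(\h.((f h) (g h)))))))
No beta redexes found.

Answer: yes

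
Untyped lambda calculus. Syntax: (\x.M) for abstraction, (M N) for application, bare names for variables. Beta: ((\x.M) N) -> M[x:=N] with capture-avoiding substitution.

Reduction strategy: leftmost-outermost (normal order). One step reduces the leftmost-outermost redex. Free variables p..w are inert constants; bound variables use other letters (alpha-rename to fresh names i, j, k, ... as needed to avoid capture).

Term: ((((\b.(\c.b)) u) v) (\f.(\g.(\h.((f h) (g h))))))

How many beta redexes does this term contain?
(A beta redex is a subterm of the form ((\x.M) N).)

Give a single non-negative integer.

Answer: 1

Derivation:
Term: ((((\b.(\c.b)) u) v) (\f.(\g.(\h.((f h) (g h))))))
  Redex: ((\b.(\c.b)) u)
Total redexes: 1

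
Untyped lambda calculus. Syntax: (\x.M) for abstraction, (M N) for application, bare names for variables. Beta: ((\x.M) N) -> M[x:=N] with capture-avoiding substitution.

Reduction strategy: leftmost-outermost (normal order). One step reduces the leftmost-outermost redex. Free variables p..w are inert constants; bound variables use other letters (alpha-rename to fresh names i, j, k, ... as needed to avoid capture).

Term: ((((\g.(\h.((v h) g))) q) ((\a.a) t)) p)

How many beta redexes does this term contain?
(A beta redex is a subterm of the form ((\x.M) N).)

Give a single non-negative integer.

Answer: 2

Derivation:
Term: ((((\g.(\h.((v h) g))) q) ((\a.a) t)) p)
  Redex: ((\g.(\h.((v h) g))) q)
  Redex: ((\a.a) t)
Total redexes: 2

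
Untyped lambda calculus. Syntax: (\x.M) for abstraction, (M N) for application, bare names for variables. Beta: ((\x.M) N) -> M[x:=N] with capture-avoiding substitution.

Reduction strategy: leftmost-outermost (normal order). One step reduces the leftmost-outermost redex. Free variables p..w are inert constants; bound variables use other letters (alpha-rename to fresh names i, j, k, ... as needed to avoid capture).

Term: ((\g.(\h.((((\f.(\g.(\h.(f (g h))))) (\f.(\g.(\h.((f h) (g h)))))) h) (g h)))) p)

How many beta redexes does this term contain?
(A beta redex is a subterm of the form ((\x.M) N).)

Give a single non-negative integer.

Term: ((\g.(\h.((((\f.(\g.(\h.(f (g h))))) (\f.(\g.(\h.((f h) (g h)))))) h) (g h)))) p)
  Redex: ((\g.(\h.((((\f.(\g.(\h.(f (g h))))) (\f.(\g.(\h.((f h) (g h)))))) h) (g h)))) p)
  Redex: ((\f.(\g.(\h.(f (g h))))) (\f.(\g.(\h.((f h) (g h))))))
Total redexes: 2

Answer: 2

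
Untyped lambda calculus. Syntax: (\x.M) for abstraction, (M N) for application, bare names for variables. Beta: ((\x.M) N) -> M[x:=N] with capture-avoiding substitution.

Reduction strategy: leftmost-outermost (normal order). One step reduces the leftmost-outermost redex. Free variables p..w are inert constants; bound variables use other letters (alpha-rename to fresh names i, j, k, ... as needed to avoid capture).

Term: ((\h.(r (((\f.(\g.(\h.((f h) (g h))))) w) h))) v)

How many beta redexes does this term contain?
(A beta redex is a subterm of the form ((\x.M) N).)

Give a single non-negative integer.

Answer: 2

Derivation:
Term: ((\h.(r (((\f.(\g.(\h.((f h) (g h))))) w) h))) v)
  Redex: ((\h.(r (((\f.(\g.(\h.((f h) (g h))))) w) h))) v)
  Redex: ((\f.(\g.(\h.((f h) (g h))))) w)
Total redexes: 2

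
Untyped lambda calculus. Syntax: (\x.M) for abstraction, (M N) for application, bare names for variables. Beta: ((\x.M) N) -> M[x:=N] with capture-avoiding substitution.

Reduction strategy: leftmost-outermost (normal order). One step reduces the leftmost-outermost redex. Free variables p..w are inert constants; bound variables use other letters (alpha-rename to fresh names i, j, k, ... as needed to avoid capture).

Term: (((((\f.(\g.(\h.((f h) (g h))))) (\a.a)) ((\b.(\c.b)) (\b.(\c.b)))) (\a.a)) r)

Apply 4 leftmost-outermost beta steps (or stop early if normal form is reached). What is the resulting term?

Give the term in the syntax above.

Answer: (((\a.a) (((\b.(\c.b)) (\b.(\c.b))) (\a.a))) r)

Derivation:
Step 0: (((((\f.(\g.(\h.((f h) (g h))))) (\a.a)) ((\b.(\c.b)) (\b.(\c.b)))) (\a.a)) r)
Step 1: ((((\g.(\h.(((\a.a) h) (g h)))) ((\b.(\c.b)) (\b.(\c.b)))) (\a.a)) r)
Step 2: (((\h.(((\a.a) h) (((\b.(\c.b)) (\b.(\c.b))) h))) (\a.a)) r)
Step 3: ((((\a.a) (\a.a)) (((\b.(\c.b)) (\b.(\c.b))) (\a.a))) r)
Step 4: (((\a.a) (((\b.(\c.b)) (\b.(\c.b))) (\a.a))) r)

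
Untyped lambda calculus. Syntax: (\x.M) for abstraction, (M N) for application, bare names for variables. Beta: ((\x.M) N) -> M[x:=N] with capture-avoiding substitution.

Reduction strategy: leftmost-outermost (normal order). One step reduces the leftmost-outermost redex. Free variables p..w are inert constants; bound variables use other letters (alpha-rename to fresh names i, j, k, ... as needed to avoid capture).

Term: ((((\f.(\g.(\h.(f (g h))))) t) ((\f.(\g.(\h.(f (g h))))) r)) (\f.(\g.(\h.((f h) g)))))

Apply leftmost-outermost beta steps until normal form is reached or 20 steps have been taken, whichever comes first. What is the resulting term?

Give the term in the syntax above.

Step 0: ((((\f.(\g.(\h.(f (g h))))) t) ((\f.(\g.(\h.(f (g h))))) r)) (\f.(\g.(\h.((f h) g)))))
Step 1: (((\g.(\h.(t (g h)))) ((\f.(\g.(\h.(f (g h))))) r)) (\f.(\g.(\h.((f h) g)))))
Step 2: ((\h.(t (((\f.(\g.(\h.(f (g h))))) r) h))) (\f.(\g.(\h.((f h) g)))))
Step 3: (t (((\f.(\g.(\h.(f (g h))))) r) (\f.(\g.(\h.((f h) g))))))
Step 4: (t ((\g.(\h.(r (g h)))) (\f.(\g.(\h.((f h) g))))))
Step 5: (t (\h.(r ((\f.(\g.(\h.((f h) g)))) h))))
Step 6: (t (\h.(r (\g.(\i.((h i) g))))))

Answer: (t (\h.(r (\g.(\i.((h i) g))))))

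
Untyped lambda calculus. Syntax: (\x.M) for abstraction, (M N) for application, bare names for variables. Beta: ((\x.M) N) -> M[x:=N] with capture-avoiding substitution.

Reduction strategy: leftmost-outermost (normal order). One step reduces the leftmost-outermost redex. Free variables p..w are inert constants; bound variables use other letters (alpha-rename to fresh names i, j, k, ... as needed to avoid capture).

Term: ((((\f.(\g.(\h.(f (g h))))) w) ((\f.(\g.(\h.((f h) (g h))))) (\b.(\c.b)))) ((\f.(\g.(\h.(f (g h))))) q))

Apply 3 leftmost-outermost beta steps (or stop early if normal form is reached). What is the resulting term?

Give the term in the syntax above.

Step 0: ((((\f.(\g.(\h.(f (g h))))) w) ((\f.(\g.(\h.((f h) (g h))))) (\b.(\c.b)))) ((\f.(\g.(\h.(f (g h))))) q))
Step 1: (((\g.(\h.(w (g h)))) ((\f.(\g.(\h.((f h) (g h))))) (\b.(\c.b)))) ((\f.(\g.(\h.(f (g h))))) q))
Step 2: ((\h.(w (((\f.(\g.(\h.((f h) (g h))))) (\b.(\c.b))) h))) ((\f.(\g.(\h.(f (g h))))) q))
Step 3: (w (((\f.(\g.(\h.((f h) (g h))))) (\b.(\c.b))) ((\f.(\g.(\h.(f (g h))))) q)))

Answer: (w (((\f.(\g.(\h.((f h) (g h))))) (\b.(\c.b))) ((\f.(\g.(\h.(f (g h))))) q)))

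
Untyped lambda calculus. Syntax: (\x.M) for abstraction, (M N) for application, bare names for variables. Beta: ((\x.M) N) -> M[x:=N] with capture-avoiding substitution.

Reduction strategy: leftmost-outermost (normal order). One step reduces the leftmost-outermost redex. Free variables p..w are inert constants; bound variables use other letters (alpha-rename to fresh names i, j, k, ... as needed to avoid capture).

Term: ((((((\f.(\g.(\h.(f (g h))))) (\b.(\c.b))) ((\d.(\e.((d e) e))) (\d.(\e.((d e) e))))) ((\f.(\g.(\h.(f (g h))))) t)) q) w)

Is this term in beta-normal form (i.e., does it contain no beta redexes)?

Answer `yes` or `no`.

Term: ((((((\f.(\g.(\h.(f (g h))))) (\b.(\c.b))) ((\d.(\e.((d e) e))) (\d.(\e.((d e) e))))) ((\f.(\g.(\h.(f (g h))))) t)) q) w)
Found 3 beta redex(es).

Answer: no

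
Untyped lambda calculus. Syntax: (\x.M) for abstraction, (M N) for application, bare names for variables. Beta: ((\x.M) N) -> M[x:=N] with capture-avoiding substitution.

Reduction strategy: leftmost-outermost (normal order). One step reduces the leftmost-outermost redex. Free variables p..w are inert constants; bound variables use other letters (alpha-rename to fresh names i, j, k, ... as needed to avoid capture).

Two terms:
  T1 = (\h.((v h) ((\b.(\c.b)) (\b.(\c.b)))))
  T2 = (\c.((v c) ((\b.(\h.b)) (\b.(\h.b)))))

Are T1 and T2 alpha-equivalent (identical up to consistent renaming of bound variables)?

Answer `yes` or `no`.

Answer: yes

Derivation:
Term 1: (\h.((v h) ((\b.(\c.b)) (\b.(\c.b)))))
Term 2: (\c.((v c) ((\b.(\h.b)) (\b.(\h.b)))))
Alpha-equivalence: compare structure up to binder renaming.
Result: True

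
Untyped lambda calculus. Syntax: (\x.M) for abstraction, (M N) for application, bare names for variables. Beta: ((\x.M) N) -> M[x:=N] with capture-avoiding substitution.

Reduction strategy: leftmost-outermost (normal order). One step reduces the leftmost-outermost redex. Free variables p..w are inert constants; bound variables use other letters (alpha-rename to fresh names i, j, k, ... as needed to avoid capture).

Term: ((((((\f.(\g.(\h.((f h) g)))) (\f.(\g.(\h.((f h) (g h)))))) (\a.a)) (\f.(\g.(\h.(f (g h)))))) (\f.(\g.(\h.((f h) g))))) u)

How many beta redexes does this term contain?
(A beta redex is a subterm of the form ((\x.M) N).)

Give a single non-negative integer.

Answer: 1

Derivation:
Term: ((((((\f.(\g.(\h.((f h) g)))) (\f.(\g.(\h.((f h) (g h)))))) (\a.a)) (\f.(\g.(\h.(f (g h)))))) (\f.(\g.(\h.((f h) g))))) u)
  Redex: ((\f.(\g.(\h.((f h) g)))) (\f.(\g.(\h.((f h) (g h))))))
Total redexes: 1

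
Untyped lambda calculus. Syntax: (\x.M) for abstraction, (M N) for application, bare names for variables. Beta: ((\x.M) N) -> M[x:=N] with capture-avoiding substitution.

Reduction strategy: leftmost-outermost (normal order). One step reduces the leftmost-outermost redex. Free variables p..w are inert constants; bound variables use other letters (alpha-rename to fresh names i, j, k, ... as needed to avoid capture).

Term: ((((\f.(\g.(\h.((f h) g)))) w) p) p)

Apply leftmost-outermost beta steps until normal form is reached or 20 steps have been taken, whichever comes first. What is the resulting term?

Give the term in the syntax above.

Step 0: ((((\f.(\g.(\h.((f h) g)))) w) p) p)
Step 1: (((\g.(\h.((w h) g))) p) p)
Step 2: ((\h.((w h) p)) p)
Step 3: ((w p) p)

Answer: ((w p) p)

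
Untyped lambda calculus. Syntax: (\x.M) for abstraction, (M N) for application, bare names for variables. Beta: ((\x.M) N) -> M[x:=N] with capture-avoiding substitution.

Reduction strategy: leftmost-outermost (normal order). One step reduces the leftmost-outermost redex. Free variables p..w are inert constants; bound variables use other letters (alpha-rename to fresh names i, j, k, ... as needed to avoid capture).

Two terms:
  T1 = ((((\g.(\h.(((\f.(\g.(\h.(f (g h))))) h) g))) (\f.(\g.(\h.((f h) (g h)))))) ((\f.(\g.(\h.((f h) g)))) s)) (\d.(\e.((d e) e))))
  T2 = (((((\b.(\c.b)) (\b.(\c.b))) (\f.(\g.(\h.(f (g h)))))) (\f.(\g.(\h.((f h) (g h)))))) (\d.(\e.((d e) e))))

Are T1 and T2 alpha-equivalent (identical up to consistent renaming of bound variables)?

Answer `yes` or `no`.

Term 1: ((((\g.(\h.(((\f.(\g.(\h.(f (g h))))) h) g))) (\f.(\g.(\h.((f h) (g h)))))) ((\f.(\g.(\h.((f h) g)))) s)) (\d.(\e.((d e) e))))
Term 2: (((((\b.(\c.b)) (\b.(\c.b))) (\f.(\g.(\h.(f (g h)))))) (\f.(\g.(\h.((f h) (g h)))))) (\d.(\e.((d e) e))))
Alpha-equivalence: compare structure up to binder renaming.
Result: False

Answer: no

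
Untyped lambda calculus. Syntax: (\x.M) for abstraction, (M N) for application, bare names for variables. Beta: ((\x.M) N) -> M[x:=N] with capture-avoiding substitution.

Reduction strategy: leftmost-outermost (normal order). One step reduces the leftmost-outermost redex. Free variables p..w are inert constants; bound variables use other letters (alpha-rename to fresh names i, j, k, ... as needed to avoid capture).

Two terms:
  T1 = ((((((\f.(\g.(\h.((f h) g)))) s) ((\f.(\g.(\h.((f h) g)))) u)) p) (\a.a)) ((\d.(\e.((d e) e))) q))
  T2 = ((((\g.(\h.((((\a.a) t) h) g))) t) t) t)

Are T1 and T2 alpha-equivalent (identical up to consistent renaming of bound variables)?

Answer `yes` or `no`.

Term 1: ((((((\f.(\g.(\h.((f h) g)))) s) ((\f.(\g.(\h.((f h) g)))) u)) p) (\a.a)) ((\d.(\e.((d e) e))) q))
Term 2: ((((\g.(\h.((((\a.a) t) h) g))) t) t) t)
Alpha-equivalence: compare structure up to binder renaming.
Result: False

Answer: no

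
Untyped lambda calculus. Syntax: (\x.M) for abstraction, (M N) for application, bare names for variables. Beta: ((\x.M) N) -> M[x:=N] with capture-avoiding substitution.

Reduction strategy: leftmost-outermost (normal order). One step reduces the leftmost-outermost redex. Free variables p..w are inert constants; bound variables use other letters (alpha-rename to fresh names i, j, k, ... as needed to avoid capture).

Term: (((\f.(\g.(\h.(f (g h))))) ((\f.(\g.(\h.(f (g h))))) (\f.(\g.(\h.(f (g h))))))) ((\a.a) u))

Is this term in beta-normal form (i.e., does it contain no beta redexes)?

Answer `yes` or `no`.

Term: (((\f.(\g.(\h.(f (g h))))) ((\f.(\g.(\h.(f (g h))))) (\f.(\g.(\h.(f (g h))))))) ((\a.a) u))
Found 3 beta redex(es).

Answer: no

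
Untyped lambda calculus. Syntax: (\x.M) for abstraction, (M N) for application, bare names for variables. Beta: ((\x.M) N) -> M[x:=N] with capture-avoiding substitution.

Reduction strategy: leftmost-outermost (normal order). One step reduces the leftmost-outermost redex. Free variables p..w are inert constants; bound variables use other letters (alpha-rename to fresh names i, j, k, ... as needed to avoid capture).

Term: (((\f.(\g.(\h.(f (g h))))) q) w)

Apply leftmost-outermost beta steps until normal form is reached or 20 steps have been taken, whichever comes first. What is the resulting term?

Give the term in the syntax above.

Answer: (\h.(q (w h)))

Derivation:
Step 0: (((\f.(\g.(\h.(f (g h))))) q) w)
Step 1: ((\g.(\h.(q (g h)))) w)
Step 2: (\h.(q (w h)))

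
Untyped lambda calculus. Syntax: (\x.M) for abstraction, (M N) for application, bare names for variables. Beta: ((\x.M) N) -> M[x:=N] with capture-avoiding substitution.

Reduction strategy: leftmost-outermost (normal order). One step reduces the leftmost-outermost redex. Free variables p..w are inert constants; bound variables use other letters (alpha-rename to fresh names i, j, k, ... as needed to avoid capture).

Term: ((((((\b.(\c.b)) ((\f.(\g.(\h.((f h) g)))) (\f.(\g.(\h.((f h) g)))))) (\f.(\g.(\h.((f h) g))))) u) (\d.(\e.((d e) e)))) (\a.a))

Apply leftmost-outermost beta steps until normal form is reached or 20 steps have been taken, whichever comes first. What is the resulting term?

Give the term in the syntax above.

Answer: (u u)

Derivation:
Step 0: ((((((\b.(\c.b)) ((\f.(\g.(\h.((f h) g)))) (\f.(\g.(\h.((f h) g)))))) (\f.(\g.(\h.((f h) g))))) u) (\d.(\e.((d e) e)))) (\a.a))
Step 1: (((((\c.((\f.(\g.(\h.((f h) g)))) (\f.(\g.(\h.((f h) g)))))) (\f.(\g.(\h.((f h) g))))) u) (\d.(\e.((d e) e)))) (\a.a))
Step 2: (((((\f.(\g.(\h.((f h) g)))) (\f.(\g.(\h.((f h) g))))) u) (\d.(\e.((d e) e)))) (\a.a))
Step 3: ((((\g.(\h.(((\f.(\g.(\h.((f h) g)))) h) g))) u) (\d.(\e.((d e) e)))) (\a.a))
Step 4: (((\h.(((\f.(\g.(\h.((f h) g)))) h) u)) (\d.(\e.((d e) e)))) (\a.a))
Step 5: ((((\f.(\g.(\h.((f h) g)))) (\d.(\e.((d e) e)))) u) (\a.a))
Step 6: (((\g.(\h.(((\d.(\e.((d e) e))) h) g))) u) (\a.a))
Step 7: ((\h.(((\d.(\e.((d e) e))) h) u)) (\a.a))
Step 8: (((\d.(\e.((d e) e))) (\a.a)) u)
Step 9: ((\e.(((\a.a) e) e)) u)
Step 10: (((\a.a) u) u)
Step 11: (u u)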